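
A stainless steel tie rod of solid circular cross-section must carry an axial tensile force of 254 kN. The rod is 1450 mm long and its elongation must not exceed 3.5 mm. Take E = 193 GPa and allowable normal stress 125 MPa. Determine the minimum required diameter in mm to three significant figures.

50.9 mm

Required area A ≥ P/σ_allow = 254000/125 = 2032 mm².
For a solid circular section, d ≥ √(4A/π) = 50.86 mm.
Elongation limit: A ≥ PL/(Eδ_allow) = 254000·1450/(193000·3.5) = 545.2 mm² ⇒ d ≥ 26.35 mm.
The stress limit governs.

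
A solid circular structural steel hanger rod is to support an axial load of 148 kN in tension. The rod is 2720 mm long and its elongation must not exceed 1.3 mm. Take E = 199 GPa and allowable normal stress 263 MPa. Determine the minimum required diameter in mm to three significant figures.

44.5 mm

Required area A ≥ P/σ_allow = 148000/263 = 562.7 mm².
For a solid circular section, d ≥ √(4A/π) = 26.77 mm.
Elongation limit: A ≥ PL/(Eδ_allow) = 148000·2720/(199000·1.3) = 1556 mm² ⇒ d ≥ 44.51 mm.
The elongation limit governs.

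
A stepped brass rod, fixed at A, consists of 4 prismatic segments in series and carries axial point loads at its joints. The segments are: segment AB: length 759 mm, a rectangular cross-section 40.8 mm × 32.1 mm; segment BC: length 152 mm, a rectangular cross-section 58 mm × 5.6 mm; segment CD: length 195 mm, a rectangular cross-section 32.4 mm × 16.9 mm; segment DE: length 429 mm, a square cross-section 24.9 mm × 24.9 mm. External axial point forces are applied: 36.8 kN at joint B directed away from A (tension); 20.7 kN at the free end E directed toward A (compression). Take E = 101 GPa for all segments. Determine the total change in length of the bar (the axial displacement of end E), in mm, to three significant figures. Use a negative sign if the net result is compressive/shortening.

-0.218 mm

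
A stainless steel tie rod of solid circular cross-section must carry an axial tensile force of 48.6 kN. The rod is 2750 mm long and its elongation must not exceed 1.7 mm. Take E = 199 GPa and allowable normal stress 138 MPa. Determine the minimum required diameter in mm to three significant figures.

22.4 mm

Required area A ≥ P/σ_allow = 48600/138 = 352.2 mm².
For a solid circular section, d ≥ √(4A/π) = 21.18 mm.
Elongation limit: A ≥ PL/(Eδ_allow) = 48600·2750/(199000·1.7) = 395.1 mm² ⇒ d ≥ 22.43 mm.
The elongation limit governs.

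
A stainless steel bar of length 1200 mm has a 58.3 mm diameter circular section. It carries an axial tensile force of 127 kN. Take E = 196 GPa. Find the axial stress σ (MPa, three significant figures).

A = 2669 mm².
σ = N/A = 127000/2669 = 47.57 MPa.

47.6 MPa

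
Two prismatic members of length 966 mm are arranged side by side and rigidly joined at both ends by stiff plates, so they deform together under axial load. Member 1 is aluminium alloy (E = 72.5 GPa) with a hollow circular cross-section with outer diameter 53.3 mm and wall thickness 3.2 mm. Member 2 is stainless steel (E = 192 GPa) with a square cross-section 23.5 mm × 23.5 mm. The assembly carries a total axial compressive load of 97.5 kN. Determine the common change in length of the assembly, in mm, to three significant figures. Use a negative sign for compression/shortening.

A_1 = 503.7 mm².
A_2 = 552.2 mm².
Equal strain + equilibrium ⇒ each member carries load in proportion to AE: A₁E₁ = 36520000 N, A₂E₂ = 106000000 N, ΣAE = 142500000 N.
δ = PL/ΣAE = -97500·966/142500000 = -0.6607 mm.

-0.661 mm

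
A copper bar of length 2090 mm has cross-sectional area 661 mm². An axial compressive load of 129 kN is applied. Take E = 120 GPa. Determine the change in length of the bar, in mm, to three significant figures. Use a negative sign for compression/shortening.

-3.40 mm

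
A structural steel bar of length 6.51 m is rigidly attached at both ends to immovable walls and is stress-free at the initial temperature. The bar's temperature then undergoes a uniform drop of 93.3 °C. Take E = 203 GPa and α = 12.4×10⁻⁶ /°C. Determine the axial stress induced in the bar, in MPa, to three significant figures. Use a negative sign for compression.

Free thermal expansion αLΔT = 12.4e-6 · 6510 · -93.3 = -7.532 mm.
The walls impose strain ε = −(-7.532)/6510 = 1.1569e-03; σ = Eε = 203000 · 1.1569e-03 = 234.9 MPa.

235 MPa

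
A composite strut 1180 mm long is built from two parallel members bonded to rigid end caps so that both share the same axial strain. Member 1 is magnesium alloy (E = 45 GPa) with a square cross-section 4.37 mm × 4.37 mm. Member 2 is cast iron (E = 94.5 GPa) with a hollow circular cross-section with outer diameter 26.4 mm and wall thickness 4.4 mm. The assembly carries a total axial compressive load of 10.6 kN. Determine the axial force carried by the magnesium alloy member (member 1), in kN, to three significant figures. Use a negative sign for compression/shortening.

-0.308 kN

A_1 = 19.1 mm².
A_2 = 304.1 mm².
Equal strain + equilibrium ⇒ each member carries load in proportion to AE: A₁E₁ = 859400 N, A₂E₂ = 28740000 N, ΣAE = 29600000 N.
F₁ = P·A₁E₁/ΣAE = -10600·859400/29600000 = -307.8 N.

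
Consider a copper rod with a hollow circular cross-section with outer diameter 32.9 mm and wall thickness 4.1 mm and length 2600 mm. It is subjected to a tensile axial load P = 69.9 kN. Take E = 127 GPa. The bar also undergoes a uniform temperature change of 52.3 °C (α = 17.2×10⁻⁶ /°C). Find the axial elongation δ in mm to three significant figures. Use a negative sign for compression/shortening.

A = 371 mm².
δ_mech = NL/(AE) = 69900·2600/(371·127000) = 3.858 mm.
δ_thermal = αLΔT = 17.2e-6·2600·52.3 = 2.339 mm.
δ = δ_mech + δ_thermal = 6.196 mm.

6.20 mm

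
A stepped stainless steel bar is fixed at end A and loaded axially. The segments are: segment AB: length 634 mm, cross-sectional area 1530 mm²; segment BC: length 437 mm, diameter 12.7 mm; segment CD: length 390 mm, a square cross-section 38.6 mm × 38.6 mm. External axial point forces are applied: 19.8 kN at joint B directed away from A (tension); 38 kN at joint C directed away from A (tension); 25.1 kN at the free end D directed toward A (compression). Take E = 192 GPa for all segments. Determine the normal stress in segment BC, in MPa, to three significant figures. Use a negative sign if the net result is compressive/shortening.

Internal axial forces (sectioning from the free end, tension +): N_CD = -25.1 kN, N_BC = 12.9 kN, N_AB = 32.7 kN.
A_BC = 126.7 mm².
σ_BC = N_BC/A_BC = 12900/126.7 = 101.8 MPa.

102 MPa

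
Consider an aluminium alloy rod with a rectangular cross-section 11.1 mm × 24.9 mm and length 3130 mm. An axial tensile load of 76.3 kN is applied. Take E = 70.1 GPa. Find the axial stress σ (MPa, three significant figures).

A = 276.4 mm².
σ = N/A = 76300/276.4 = 276.1 MPa.

276 MPa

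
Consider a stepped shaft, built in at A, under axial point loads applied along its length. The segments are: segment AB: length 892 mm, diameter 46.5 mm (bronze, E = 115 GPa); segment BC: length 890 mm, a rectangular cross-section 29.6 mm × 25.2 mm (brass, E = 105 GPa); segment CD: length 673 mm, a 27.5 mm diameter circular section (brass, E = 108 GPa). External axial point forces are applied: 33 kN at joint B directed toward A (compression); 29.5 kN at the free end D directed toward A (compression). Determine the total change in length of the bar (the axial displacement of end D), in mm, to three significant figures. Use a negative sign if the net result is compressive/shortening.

-0.930 mm

Internal axial forces (sectioning from the free end, tension +): N_CD = -29.5 kN, N_BC = -29.5 kN, N_AB = -62.5 kN.
A_AB = 1698 mm².
A_BC = 745.9 mm².
A_CD = 594 mm².
δ_AB = -62500·892/(1698·115000) = -0.2855 mm
δ_BC = -29500·890/(745.9·105000) = -0.3352 mm
δ_CD = -29500·673/(594·108000) = -0.3095 mm
δ = Σδ_i = -0.9302 mm.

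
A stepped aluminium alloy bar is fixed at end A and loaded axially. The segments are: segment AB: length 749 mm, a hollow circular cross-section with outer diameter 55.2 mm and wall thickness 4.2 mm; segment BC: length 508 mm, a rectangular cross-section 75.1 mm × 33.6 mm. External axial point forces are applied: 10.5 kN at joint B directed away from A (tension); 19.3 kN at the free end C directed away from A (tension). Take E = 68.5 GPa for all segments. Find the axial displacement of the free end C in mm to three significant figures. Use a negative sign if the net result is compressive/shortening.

0.541 mm

Internal axial forces (sectioning from the free end, tension +): N_BC = 19.3 kN, N_AB = 29.8 kN.
A_AB = 672.9 mm².
A_BC = 2523 mm².
δ_AB = 29800·749/(672.9·68500) = 0.4842 mm
δ_BC = 19300·508/(2523·68500) = 0.05672 mm
δ = Σδ_i = 0.5409 mm.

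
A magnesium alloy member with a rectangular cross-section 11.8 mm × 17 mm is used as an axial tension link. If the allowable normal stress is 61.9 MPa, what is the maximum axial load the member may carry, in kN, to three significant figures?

A = 200.6 mm².
P_max = σ_allow · A = 61.9 · 200.6 = 12420 N = 12.42 kN.

12.4 kN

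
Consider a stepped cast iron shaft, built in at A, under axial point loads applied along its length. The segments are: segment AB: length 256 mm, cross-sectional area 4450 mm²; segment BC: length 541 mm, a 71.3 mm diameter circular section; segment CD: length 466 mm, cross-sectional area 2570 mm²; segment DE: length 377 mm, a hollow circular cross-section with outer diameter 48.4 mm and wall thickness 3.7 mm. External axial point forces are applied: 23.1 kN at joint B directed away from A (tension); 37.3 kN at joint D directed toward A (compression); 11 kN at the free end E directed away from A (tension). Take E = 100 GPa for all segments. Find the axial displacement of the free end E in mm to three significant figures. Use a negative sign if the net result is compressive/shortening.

Internal axial forces (sectioning from the free end, tension +): N_DE = 11 kN, N_CD = -26.3 kN, N_BC = -26.3 kN, N_AB = -3.2 kN.
A_BC = 3993 mm².
A_DE = 519.6 mm².
δ_AB = -3200·256/(4450·100000) = -0.001841 mm
δ_BC = -26300·541/(3993·100000) = -0.03564 mm
δ_CD = -26300·466/(2570·100000) = -0.04769 mm
δ_DE = 11000·377/(519.6·100000) = 0.07981 mm
δ = Σδ_i = -0.005351 mm.

-0.00535 mm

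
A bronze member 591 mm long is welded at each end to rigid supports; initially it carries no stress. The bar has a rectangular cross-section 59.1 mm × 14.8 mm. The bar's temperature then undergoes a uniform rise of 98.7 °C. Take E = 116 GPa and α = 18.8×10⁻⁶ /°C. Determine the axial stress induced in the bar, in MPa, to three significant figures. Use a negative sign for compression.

-215 MPa

Free thermal expansion αLΔT = 18.8e-6 · 591 · 98.7 = 1.097 mm.
The walls impose strain ε = −(1.097)/591 = -1.8556e-03; σ = Eε = 116000 · -1.8556e-03 = -215.2 MPa.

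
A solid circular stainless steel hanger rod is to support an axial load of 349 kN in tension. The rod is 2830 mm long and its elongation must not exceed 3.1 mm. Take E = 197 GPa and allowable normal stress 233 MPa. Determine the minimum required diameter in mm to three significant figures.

45.4 mm

Required area A ≥ P/σ_allow = 349000/233 = 1498 mm².
For a solid circular section, d ≥ √(4A/π) = 43.67 mm.
Elongation limit: A ≥ PL/(Eδ_allow) = 349000·2830/(197000·3.1) = 1617 mm² ⇒ d ≥ 45.38 mm.
The elongation limit governs.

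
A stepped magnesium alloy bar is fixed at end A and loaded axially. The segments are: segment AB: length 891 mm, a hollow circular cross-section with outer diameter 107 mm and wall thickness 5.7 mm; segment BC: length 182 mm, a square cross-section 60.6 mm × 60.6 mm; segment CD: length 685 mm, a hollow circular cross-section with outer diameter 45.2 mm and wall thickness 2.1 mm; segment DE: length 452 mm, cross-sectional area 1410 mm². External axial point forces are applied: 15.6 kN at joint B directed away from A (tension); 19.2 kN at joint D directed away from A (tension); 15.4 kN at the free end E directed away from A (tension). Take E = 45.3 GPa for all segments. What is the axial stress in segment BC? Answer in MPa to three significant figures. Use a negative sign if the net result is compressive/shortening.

9.42 MPa

Internal axial forces (sectioning from the free end, tension +): N_DE = 15.4 kN, N_CD = 34.6 kN, N_BC = 34.6 kN, N_AB = 50.2 kN.
A_BC = 3672 mm².
σ_BC = N_BC/A_BC = 34600/3672 = 9.422 MPa.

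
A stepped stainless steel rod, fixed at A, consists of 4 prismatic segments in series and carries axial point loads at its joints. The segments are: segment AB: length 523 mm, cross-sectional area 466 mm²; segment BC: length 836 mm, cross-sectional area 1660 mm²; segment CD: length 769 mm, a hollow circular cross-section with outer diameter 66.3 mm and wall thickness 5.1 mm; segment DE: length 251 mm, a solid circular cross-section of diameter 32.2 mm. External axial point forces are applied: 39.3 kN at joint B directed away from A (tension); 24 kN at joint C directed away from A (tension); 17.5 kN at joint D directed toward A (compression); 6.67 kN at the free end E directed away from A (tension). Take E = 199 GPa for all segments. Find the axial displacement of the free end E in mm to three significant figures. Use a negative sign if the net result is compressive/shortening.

0.297 mm

Internal axial forces (sectioning from the free end, tension +): N_DE = 6.67 kN, N_CD = -10.83 kN, N_BC = 13.17 kN, N_AB = 52.47 kN.
A_CD = 980.6 mm².
A_DE = 814.3 mm².
δ_AB = 52470·523/(466·199000) = 0.2959 mm
δ_BC = 13170·836/(1660·199000) = 0.03333 mm
δ_CD = -10830·769/(980.6·199000) = -0.04268 mm
δ_DE = 6670·251/(814.3·199000) = 0.01033 mm
δ = Σδ_i = 0.2969 mm.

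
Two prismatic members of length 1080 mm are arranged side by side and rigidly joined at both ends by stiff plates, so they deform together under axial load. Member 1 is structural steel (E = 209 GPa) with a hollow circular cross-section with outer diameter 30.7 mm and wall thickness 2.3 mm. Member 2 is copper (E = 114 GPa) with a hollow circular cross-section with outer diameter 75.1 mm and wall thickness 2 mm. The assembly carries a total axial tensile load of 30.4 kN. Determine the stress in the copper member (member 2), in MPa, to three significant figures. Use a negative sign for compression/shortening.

36.4 MPa

A_1 = 205.2 mm².
A_2 = 459.3 mm².
Equal strain + equilibrium ⇒ each member carries load in proportion to AE: A₁E₁ = 42890000 N, A₂E₂ = 52360000 N, ΣAE = 95250000 N.
σ₂ = P·E₂/ΣAE = 30400·114000/95250000 = 36.38 MPa.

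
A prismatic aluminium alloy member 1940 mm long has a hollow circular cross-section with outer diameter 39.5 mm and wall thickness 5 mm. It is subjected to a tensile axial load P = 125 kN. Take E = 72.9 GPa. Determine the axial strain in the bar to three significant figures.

0.00316

A = 541.9 mm².
σ = N/A = 230.7 MPa; ε = σ/E = 230.7/72900 = 3.164e-03.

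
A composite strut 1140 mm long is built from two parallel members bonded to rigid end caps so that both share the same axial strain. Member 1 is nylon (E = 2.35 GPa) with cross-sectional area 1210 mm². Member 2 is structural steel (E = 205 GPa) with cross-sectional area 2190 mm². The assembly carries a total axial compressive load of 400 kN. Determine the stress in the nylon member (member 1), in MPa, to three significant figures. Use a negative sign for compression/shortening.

-2.08 MPa

Equal strain + equilibrium ⇒ each member carries load in proportion to AE: A₁E₁ = 2844000 N, A₂E₂ = 449000000 N, ΣAE = 451800000 N.
σ₁ = P·E₁/ΣAE = -400000·2350/451800000 = -2.081 MPa.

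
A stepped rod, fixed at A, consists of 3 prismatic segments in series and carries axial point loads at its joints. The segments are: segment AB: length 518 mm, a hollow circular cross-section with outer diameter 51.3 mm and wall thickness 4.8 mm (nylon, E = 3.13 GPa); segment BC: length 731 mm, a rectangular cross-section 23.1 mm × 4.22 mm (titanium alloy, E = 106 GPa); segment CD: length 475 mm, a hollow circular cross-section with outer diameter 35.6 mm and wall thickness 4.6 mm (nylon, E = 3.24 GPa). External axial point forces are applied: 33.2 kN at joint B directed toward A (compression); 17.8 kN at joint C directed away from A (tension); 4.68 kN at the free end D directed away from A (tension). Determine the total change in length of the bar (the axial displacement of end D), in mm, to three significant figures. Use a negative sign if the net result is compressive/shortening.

Internal axial forces (sectioning from the free end, tension +): N_CD = 4.68 kN, N_BC = 22.48 kN, N_AB = -10.72 kN.
A_AB = 701.2 mm².
A_BC = 97.48 mm².
A_CD = 448 mm².
δ_AB = -10720·518/(701.2·3130) = -2.53 mm
δ_BC = 22480·731/(97.48·106000) = 1.59 mm
δ_CD = 4680·475/(448·3240) = 1.532 mm
δ = Σδ_i = 0.5918 mm.

0.592 mm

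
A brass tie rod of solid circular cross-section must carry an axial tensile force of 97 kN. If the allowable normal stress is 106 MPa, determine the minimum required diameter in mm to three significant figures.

Required area A ≥ P/σ_allow = 97000/106 = 915.1 mm².
For a solid circular section, d ≥ √(4A/π) = 34.13 mm.

34.1 mm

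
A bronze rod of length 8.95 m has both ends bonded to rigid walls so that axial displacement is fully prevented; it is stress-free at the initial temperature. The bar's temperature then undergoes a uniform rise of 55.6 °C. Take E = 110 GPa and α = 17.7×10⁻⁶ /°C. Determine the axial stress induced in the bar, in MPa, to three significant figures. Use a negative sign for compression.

-108 MPa

Free thermal expansion αLΔT = 17.7e-6 · 8950 · 55.6 = 8.808 mm.
The walls impose strain ε = −(8.808)/8950 = -9.8412e-04; σ = Eε = 110000 · -9.8412e-04 = -108.3 MPa.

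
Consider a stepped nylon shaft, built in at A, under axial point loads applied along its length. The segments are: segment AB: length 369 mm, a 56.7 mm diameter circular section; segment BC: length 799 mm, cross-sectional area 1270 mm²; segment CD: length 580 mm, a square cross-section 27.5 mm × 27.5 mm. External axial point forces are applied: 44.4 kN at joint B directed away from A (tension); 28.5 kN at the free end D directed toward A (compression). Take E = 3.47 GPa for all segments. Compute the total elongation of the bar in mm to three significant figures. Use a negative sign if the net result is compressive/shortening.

-10.8 mm

Internal axial forces (sectioning from the free end, tension +): N_CD = -28.5 kN, N_BC = -28.5 kN, N_AB = 15.9 kN.
A_AB = 2525 mm².
A_CD = 756.2 mm².
δ_AB = 15900·369/(2525·3470) = 0.6696 mm
δ_BC = -28500·799/(1270·3470) = -5.167 mm
δ_CD = -28500·580/(756.2·3470) = -6.299 mm
δ = Σδ_i = -10.8 mm.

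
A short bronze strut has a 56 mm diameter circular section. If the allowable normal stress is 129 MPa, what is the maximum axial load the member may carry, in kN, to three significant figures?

A = 2463 mm².
P_max = σ_allow · A = 129 · 2463 = 317700 N = 317.7 kN.

318 kN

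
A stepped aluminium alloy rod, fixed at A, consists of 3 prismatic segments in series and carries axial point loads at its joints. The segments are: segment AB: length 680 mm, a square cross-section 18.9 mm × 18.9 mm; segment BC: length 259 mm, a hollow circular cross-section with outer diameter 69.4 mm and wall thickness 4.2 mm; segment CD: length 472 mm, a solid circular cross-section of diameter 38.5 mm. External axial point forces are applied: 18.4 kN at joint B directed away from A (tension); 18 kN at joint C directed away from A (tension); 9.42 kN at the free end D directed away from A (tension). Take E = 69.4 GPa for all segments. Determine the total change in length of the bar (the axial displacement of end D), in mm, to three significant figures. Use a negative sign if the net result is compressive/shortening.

Internal axial forces (sectioning from the free end, tension +): N_CD = 9.42 kN, N_BC = 27.42 kN, N_AB = 45.82 kN.
A_AB = 357.2 mm².
A_BC = 860.3 mm².
A_CD = 1164 mm².
δ_AB = 45820·680/(357.2·69400) = 1.257 mm
δ_BC = 27420·259/(860.3·69400) = 0.1189 mm
δ_CD = 9420·472/(1164·69400) = 0.05503 mm
δ = Σδ_i = 1.431 mm.

1.43 mm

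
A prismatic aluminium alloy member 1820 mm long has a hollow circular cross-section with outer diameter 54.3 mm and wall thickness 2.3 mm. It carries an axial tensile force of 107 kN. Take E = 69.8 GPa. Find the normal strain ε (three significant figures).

0.00408

A = 375.7 mm².
σ = N/A = 284.8 MPa; ε = σ/E = 284.8/69800 = 4.080e-03.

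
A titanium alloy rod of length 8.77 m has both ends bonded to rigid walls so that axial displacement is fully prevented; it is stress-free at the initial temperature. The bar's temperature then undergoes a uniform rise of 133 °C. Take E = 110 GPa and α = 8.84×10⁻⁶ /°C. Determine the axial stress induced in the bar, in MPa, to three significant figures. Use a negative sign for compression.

Free thermal expansion αLΔT = 8.84e-6 · 8770 · 133 = 10.31 mm.
The walls impose strain ε = −(10.31)/8770 = -1.1757e-03; σ = Eε = 110000 · -1.1757e-03 = -129.3 MPa.

-129 MPa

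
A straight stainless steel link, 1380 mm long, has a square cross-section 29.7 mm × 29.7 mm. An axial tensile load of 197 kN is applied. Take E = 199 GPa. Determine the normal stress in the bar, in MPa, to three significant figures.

A = 882.1 mm².
σ = N/A = 197000/882.1 = 223.3 MPa.

223 MPa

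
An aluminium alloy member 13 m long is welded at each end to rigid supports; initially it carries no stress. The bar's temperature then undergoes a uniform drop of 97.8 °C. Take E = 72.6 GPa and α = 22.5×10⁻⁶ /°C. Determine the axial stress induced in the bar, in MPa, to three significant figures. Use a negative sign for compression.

Free thermal expansion αLΔT = 22.5e-6 · 13000 · -97.8 = -28.61 mm.
The walls impose strain ε = −(-28.61)/13000 = 2.2005e-03; σ = Eε = 72600 · 2.2005e-03 = 159.8 MPa.

160 MPa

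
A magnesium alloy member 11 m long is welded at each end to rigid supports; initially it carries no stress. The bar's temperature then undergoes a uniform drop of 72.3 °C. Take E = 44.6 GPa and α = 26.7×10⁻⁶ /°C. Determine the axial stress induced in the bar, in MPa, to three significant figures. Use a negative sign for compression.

Free thermal expansion αLΔT = 26.7e-6 · 11000 · -72.3 = -21.23 mm.
The walls impose strain ε = −(-21.23)/11000 = 1.9304e-03; σ = Eε = 44600 · 1.9304e-03 = 86.1 MPa.

86.1 MPa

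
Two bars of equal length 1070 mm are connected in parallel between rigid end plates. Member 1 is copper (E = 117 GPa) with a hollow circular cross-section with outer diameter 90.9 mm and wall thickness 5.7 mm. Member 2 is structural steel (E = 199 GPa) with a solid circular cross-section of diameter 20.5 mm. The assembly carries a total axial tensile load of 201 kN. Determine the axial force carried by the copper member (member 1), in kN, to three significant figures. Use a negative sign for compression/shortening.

A_1 = 1526 mm².
A_2 = 330.1 mm².
Equal strain + equilibrium ⇒ each member carries load in proportion to AE: A₁E₁ = 178500000 N, A₂E₂ = 65680000 N, ΣAE = 244200000 N.
F₁ = P·A₁E₁/ΣAE = 201000·178500000/244200000 = 146900 N.

147 kN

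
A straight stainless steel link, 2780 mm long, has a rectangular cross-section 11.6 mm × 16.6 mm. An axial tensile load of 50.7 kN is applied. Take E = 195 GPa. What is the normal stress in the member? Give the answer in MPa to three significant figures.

A = 192.6 mm².
σ = N/A = 50700/192.6 = 263.3 MPa.

263 MPa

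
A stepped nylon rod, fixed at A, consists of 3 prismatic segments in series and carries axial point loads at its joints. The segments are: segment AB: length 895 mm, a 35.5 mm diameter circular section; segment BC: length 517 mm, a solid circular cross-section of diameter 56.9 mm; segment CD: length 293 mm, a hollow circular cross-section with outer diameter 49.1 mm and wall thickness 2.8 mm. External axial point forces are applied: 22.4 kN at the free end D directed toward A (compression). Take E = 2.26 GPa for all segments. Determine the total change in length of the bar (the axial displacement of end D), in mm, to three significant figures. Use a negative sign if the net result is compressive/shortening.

Internal axial forces (sectioning from the free end, tension +): N_CD = -22.4 kN, N_BC = -22.4 kN, N_AB = -22.4 kN.
A_AB = 989.8 mm².
A_BC = 2543 mm².
A_CD = 407.3 mm².
δ_AB = -22400·895/(989.8·2260) = -8.962 mm
δ_BC = -22400·517/(2543·2260) = -2.015 mm
δ_CD = -22400·293/(407.3·2260) = -7.13 mm
δ = Σδ_i = -18.11 mm.

-18.1 mm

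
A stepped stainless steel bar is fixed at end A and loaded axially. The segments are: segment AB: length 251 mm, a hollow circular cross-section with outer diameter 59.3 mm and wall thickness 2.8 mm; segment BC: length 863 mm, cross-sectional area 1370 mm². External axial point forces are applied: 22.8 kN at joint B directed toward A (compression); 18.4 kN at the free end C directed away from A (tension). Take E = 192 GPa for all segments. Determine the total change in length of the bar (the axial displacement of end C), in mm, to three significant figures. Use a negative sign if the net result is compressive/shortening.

0.0488 mm

Internal axial forces (sectioning from the free end, tension +): N_BC = 18.4 kN, N_AB = -4.4 kN.
A_AB = 497 mm².
δ_AB = -4400·251/(497·192000) = -0.01157 mm
δ_BC = 18400·863/(1370·192000) = 0.06037 mm
δ = Σδ_i = 0.04879 mm.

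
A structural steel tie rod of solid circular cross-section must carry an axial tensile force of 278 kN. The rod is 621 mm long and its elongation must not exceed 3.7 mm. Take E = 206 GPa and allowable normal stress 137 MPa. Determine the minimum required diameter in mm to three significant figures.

50.8 mm

Required area A ≥ P/σ_allow = 278000/137 = 2029 mm².
For a solid circular section, d ≥ √(4A/π) = 50.83 mm.
Elongation limit: A ≥ PL/(Eδ_allow) = 278000·621/(206000·3.7) = 226.5 mm² ⇒ d ≥ 16.98 mm.
The stress limit governs.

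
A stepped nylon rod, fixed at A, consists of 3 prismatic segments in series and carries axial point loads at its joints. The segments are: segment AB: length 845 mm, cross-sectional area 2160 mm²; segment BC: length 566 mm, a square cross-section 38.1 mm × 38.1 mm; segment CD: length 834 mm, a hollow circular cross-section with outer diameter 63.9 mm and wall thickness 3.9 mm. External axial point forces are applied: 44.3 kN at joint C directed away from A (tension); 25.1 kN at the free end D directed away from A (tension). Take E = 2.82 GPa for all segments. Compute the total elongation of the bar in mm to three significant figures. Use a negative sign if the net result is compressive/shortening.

Internal axial forces (sectioning from the free end, tension +): N_CD = 25.1 kN, N_BC = 69.4 kN, N_AB = 69.4 kN.
A_BC = 1452 mm².
A_CD = 735.1 mm².
δ_AB = 69400·845/(2160·2820) = 9.627 mm
δ_BC = 69400·566/(1452·2820) = 9.596 mm
δ_CD = 25100·834/(735.1·2820) = 10.1 mm
δ = Σδ_i = 29.32 mm.

29.3 mm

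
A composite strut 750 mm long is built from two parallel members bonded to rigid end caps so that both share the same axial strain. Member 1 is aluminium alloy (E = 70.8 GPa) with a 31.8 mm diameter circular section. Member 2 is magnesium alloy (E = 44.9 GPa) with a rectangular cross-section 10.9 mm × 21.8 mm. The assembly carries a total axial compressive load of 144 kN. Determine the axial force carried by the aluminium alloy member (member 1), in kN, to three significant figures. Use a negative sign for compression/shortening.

-121 kN

A_1 = 794.2 mm².
A_2 = 237.6 mm².
Equal strain + equilibrium ⇒ each member carries load in proportion to AE: A₁E₁ = 56230000 N, A₂E₂ = 10670000 N, ΣAE = 66900000 N.
F₁ = P·A₁E₁/ΣAE = -144000·56230000/66900000 = -121000 N.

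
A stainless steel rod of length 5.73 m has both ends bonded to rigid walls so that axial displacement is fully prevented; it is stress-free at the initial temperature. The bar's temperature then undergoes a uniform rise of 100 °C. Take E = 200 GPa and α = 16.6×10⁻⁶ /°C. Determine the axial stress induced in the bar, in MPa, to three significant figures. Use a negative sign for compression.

-332 MPa

Free thermal expansion αLΔT = 16.6e-6 · 5730 · 100 = 9.512 mm.
The walls impose strain ε = −(9.512)/5730 = -1.6600e-03; σ = Eε = 200000 · -1.6600e-03 = -332 MPa.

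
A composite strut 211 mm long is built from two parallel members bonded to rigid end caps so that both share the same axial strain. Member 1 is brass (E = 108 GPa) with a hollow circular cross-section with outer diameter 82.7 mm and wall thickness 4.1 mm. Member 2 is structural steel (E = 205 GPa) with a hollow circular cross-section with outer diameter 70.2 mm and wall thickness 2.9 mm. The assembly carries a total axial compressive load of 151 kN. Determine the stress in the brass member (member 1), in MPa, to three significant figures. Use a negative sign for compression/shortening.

A_1 = 1012 mm².
A_2 = 613.1 mm².
Equal strain + equilibrium ⇒ each member carries load in proportion to AE: A₁E₁ = 109300000 N, A₂E₂ = 125700000 N, ΣAE = 235000000 N.
σ₁ = P·E₁/ΣAE = -151000·108000/235000000 = -69.39 MPa.

-69.4 MPa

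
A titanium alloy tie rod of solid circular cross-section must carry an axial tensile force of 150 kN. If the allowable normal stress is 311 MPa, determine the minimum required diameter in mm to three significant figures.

Required area A ≥ P/σ_allow = 150000/311 = 482.3 mm².
For a solid circular section, d ≥ √(4A/π) = 24.78 mm.

24.8 mm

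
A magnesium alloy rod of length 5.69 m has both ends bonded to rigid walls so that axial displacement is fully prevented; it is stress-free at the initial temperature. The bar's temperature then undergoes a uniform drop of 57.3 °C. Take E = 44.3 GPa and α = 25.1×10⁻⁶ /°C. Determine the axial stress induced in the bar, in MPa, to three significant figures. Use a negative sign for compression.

63.7 MPa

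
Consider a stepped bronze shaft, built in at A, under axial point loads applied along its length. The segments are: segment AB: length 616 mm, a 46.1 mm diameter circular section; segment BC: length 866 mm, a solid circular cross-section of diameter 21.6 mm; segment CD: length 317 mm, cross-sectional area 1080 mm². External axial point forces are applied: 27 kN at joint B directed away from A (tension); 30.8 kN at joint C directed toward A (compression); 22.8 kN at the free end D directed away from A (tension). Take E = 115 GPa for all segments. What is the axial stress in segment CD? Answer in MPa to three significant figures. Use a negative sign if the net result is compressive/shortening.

21.1 MPa

Internal axial forces (sectioning from the free end, tension +): N_CD = 22.8 kN, N_BC = -8 kN, N_AB = 19 kN.
σ_CD = N_CD/A_CD = 22800/1080 = 21.11 MPa.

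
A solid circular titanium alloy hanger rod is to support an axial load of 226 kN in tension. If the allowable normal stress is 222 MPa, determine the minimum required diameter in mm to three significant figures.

36.0 mm

Required area A ≥ P/σ_allow = 226000/222 = 1018 mm².
For a solid circular section, d ≥ √(4A/π) = 36 mm.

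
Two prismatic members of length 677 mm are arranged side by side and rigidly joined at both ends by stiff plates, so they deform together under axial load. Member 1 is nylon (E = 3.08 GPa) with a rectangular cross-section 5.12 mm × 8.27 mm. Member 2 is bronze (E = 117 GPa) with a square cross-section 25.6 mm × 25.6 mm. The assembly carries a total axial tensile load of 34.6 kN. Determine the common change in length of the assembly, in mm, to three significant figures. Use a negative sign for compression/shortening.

0.305 mm

A_1 = 42.34 mm².
A_2 = 655.4 mm².
Equal strain + equilibrium ⇒ each member carries load in proportion to AE: A₁E₁ = 130400 N, A₂E₂ = 76680000 N, ΣAE = 76810000 N.
δ = PL/ΣAE = 34600·677/76810000 = 0.305 mm.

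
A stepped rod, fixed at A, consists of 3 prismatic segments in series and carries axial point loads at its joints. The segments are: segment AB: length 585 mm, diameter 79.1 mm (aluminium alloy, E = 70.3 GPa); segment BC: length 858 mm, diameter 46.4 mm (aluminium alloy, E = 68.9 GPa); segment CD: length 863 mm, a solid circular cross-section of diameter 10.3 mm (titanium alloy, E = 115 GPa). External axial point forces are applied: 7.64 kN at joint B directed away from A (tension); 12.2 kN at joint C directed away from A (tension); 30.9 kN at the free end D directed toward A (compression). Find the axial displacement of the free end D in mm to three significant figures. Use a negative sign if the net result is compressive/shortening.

Internal axial forces (sectioning from the free end, tension +): N_CD = -30.9 kN, N_BC = -18.7 kN, N_AB = -11.06 kN.
A_AB = 4914 mm².
A_BC = 1691 mm².
A_CD = 83.32 mm².
δ_AB = -11060·585/(4914·70300) = -0.01873 mm
δ_BC = -18700·858/(1691·68900) = -0.1377 mm
δ_CD = -30900·863/(83.32·115000) = -2.783 mm
δ = Σδ_i = -2.939 mm.

-2.94 mm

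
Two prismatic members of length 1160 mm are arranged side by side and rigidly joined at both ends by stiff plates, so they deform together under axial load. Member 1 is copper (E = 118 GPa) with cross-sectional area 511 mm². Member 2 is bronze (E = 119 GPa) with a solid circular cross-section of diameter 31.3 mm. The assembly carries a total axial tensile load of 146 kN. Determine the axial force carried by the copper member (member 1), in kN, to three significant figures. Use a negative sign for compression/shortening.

58.0 kN

A_2 = 769.4 mm².
Equal strain + equilibrium ⇒ each member carries load in proportion to AE: A₁E₁ = 60300000 N, A₂E₂ = 91560000 N, ΣAE = 151900000 N.
F₁ = P·A₁E₁/ΣAE = 146000·60300000/151900000 = 57970 N.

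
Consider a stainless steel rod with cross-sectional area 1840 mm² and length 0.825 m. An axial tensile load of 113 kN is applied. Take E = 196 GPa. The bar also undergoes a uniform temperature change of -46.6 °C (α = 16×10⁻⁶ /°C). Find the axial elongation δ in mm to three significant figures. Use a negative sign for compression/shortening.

-0.357 mm

δ_mech = NL/(AE) = 113000·825/(1840·196000) = 0.2585 mm.
δ_thermal = αLΔT = 16e-6·825·-46.6 = -0.6151 mm.
δ = δ_mech + δ_thermal = -0.3566 mm.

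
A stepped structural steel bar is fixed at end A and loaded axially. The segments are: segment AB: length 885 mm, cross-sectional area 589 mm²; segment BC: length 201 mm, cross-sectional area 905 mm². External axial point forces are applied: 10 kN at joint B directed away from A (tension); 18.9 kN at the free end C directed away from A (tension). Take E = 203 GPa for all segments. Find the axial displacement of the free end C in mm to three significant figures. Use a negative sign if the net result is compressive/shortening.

Internal axial forces (sectioning from the free end, tension +): N_BC = 18.9 kN, N_AB = 28.9 kN.
δ_AB = 28900·885/(589·203000) = 0.2139 mm
δ_BC = 18900·201/(905·203000) = 0.02068 mm
δ = Σδ_i = 0.2346 mm.

0.235 mm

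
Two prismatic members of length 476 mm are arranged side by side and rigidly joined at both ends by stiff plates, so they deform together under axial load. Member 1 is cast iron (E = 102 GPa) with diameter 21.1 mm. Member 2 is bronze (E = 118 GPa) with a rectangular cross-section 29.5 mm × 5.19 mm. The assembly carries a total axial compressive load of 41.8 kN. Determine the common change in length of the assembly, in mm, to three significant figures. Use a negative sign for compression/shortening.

-0.370 mm

A_1 = 349.7 mm².
A_2 = 153.1 mm².
Equal strain + equilibrium ⇒ each member carries load in proportion to AE: A₁E₁ = 35670000 N, A₂E₂ = 18070000 N, ΣAE = 53730000 N.
δ = PL/ΣAE = -41800·476/53730000 = -0.3703 mm.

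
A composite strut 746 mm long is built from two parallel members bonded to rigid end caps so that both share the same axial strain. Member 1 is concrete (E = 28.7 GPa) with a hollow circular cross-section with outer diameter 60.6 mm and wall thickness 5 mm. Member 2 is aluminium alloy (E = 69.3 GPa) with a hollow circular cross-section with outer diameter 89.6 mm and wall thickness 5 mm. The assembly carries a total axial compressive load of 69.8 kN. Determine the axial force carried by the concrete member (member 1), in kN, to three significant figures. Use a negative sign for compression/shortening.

A_1 = 873.4 mm².
A_2 = 1329 mm².
Equal strain + equilibrium ⇒ each member carries load in proportion to AE: A₁E₁ = 25070000 N, A₂E₂ = 92090000 N, ΣAE = 117200000 N.
F₁ = P·A₁E₁/ΣAE = -69800·25070000/117200000 = -14930 N.

-14.9 kN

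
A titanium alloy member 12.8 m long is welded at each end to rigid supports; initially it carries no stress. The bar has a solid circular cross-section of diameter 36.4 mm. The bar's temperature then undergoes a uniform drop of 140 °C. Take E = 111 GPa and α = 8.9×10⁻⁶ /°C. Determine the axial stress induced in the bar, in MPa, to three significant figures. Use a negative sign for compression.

Free thermal expansion αLΔT = 8.9e-6 · 12800 · -140 = -15.95 mm.
The walls impose strain ε = −(-15.95)/12800 = 1.2460e-03; σ = Eε = 111000 · 1.2460e-03 = 138.3 MPa.

138 MPa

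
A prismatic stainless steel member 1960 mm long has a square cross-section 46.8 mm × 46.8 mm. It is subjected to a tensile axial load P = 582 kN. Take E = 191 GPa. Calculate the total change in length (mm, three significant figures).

2.73 mm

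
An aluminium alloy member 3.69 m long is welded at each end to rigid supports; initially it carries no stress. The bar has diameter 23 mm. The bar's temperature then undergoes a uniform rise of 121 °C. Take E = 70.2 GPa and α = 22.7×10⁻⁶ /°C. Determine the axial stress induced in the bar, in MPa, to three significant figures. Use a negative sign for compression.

Free thermal expansion αLΔT = 22.7e-6 · 3690 · 121 = 10.14 mm.
The walls impose strain ε = −(10.14)/3690 = -2.7467e-03; σ = Eε = 70200 · -2.7467e-03 = -192.8 MPa.

-193 MPa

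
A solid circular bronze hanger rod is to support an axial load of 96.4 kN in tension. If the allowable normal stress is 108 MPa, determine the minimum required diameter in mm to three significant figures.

Required area A ≥ P/σ_allow = 96400/108 = 892.6 mm².
For a solid circular section, d ≥ √(4A/π) = 33.71 mm.

33.7 mm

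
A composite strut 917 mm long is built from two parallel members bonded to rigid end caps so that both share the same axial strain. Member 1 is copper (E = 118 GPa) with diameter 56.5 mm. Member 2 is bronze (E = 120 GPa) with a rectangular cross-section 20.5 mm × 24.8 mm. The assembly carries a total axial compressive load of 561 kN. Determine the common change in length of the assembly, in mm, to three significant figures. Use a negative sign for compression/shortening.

A_1 = 2507 mm².
A_2 = 508.4 mm².
Equal strain + equilibrium ⇒ each member carries load in proportion to AE: A₁E₁ = 295800000 N, A₂E₂ = 61010000 N, ΣAE = 356900000 N.
δ = PL/ΣAE = -561000·917/356900000 = -1.442 mm.

-1.44 mm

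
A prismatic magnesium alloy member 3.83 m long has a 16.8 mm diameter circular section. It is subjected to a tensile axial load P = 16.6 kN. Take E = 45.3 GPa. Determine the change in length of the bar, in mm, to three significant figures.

6.33 mm

A = 221.7 mm².
δ_mech = NL/(AE) = 16600·3830/(221.7·45300) = 6.331 mm.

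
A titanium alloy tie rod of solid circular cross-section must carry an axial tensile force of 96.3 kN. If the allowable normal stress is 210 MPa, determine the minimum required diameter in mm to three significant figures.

24.2 mm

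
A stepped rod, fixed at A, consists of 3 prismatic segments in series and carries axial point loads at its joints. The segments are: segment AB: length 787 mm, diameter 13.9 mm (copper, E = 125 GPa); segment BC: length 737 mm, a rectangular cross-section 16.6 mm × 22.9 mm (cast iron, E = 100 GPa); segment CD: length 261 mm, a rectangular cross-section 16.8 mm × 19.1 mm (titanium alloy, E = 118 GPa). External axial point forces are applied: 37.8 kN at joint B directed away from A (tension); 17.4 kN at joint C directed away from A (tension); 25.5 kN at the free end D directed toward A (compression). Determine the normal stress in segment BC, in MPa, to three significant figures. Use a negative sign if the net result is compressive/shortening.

Internal axial forces (sectioning from the free end, tension +): N_CD = -25.5 kN, N_BC = -8.1 kN, N_AB = 29.7 kN.
A_BC = 380.1 mm².
σ_BC = N_BC/A_BC = -8100/380.1 = -21.31 MPa.

-21.3 MPa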